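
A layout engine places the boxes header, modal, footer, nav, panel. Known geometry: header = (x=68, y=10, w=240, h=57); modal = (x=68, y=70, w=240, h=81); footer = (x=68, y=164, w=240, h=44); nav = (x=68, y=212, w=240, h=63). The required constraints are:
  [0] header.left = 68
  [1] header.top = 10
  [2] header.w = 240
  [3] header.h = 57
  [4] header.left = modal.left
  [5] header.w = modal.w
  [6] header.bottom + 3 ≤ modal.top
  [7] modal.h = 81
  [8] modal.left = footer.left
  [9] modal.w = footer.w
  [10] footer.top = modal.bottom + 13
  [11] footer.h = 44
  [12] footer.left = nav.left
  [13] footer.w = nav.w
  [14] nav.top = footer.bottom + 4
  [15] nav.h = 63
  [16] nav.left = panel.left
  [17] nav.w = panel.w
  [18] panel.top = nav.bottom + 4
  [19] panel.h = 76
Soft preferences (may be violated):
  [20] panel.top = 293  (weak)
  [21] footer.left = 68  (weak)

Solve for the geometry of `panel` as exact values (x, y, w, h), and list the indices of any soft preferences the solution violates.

panel = (x=68, y=279, w=240, h=76)
violated soft preferences: 20

1. panel.x = 68  [nav.left = panel.left]
2. panel.w = 240  [nav.w = panel.w]
3. panel.y = 279  [panel.top = nav.bottom + 4]
4. panel.h = 76  [panel.h = 76]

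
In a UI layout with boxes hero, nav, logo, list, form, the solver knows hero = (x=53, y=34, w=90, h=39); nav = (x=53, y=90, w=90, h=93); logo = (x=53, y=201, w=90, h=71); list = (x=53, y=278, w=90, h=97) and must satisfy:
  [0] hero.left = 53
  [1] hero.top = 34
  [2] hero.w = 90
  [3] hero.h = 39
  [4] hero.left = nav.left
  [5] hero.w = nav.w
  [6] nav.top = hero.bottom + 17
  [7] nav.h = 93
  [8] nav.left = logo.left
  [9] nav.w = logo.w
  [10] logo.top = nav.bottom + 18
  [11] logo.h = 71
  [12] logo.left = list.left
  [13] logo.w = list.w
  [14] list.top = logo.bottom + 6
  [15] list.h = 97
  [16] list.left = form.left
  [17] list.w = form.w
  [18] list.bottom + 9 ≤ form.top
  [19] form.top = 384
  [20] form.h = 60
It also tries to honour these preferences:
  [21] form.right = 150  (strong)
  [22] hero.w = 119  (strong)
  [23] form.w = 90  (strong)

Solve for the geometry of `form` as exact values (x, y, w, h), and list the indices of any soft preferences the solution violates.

1. form.x = 53  [list.left = form.left]
2. form.w = 90  [list.w = form.w]
3. form.y = 384  [form.top = 384]
4. form.h = 60  [form.h = 60]

form = (x=53, y=384, w=90, h=60)
violated soft preferences: 21, 22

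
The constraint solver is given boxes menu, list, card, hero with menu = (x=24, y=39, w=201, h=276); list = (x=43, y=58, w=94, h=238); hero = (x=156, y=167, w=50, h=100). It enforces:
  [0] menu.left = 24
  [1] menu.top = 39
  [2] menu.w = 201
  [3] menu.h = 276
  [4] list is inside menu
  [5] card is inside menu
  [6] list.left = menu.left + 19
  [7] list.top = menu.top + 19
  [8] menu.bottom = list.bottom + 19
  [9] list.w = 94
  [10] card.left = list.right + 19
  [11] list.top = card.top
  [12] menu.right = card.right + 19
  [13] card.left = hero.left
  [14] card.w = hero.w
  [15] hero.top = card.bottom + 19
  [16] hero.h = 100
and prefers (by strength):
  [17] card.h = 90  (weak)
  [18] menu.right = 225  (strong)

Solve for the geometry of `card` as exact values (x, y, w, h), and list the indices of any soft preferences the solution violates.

card = (x=156, y=58, w=50, h=90)
violated soft preferences: none

1. card.x = 156  [card.left = list.right + 19]
2. card.y = 58  [list.top = card.top]
3. card.w = 50  [menu.right = card.right + 19]
4. card.h = 90  [hero.top = card.bottom + 19]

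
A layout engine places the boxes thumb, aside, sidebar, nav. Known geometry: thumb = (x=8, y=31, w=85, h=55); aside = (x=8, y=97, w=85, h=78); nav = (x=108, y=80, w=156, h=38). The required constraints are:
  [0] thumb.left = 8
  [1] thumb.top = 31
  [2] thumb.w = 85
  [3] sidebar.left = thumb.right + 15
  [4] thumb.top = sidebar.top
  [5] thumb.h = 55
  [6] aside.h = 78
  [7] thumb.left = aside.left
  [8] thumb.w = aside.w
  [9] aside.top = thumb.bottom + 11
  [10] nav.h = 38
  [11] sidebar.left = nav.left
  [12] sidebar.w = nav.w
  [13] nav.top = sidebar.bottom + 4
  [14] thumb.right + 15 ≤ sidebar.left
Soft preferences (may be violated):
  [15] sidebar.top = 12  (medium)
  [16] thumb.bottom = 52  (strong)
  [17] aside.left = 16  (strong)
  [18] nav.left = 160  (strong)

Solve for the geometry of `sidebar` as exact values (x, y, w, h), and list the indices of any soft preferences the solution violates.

1. sidebar.x = 108  [sidebar.left = thumb.right + 15]
2. sidebar.y = 31  [thumb.top = sidebar.top]
3. sidebar.w = 156  [sidebar.w = nav.w]
4. sidebar.h = 45  [nav.top = sidebar.bottom + 4]

sidebar = (x=108, y=31, w=156, h=45)
violated soft preferences: 15, 16, 17, 18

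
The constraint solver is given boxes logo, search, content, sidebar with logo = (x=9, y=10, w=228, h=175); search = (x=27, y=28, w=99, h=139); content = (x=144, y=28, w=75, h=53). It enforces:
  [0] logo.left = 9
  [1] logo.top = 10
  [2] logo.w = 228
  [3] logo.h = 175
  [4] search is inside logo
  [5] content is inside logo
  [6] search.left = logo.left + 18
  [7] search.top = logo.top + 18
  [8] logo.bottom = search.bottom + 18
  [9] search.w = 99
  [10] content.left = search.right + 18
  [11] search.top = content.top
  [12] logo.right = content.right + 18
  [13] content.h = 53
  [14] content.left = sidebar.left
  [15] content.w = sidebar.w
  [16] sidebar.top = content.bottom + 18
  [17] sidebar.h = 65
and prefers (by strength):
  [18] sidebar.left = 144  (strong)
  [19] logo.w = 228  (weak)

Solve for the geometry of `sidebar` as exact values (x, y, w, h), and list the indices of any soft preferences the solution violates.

sidebar = (x=144, y=99, w=75, h=65)
violated soft preferences: none

1. sidebar.x = 144  [content.left = sidebar.left]
2. sidebar.w = 75  [content.w = sidebar.w]
3. sidebar.y = 99  [sidebar.top = content.bottom + 18]
4. sidebar.h = 65  [sidebar.h = 65]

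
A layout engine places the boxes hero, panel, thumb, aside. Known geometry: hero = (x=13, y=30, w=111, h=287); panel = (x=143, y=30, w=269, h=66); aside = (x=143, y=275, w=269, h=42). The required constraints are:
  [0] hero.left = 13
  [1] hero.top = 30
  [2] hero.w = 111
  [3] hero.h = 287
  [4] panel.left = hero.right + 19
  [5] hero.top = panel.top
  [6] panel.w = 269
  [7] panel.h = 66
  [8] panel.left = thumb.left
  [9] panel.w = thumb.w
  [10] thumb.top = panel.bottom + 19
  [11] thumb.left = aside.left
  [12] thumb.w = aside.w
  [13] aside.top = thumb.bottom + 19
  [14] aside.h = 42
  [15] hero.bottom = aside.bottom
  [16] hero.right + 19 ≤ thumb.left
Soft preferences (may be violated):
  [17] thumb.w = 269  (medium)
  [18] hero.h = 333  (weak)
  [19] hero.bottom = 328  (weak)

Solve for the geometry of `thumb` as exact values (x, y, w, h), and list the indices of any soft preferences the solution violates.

1. thumb.x = 143  [panel.left = thumb.left]
2. thumb.w = 269  [panel.w = thumb.w]
3. thumb.y = 115  [thumb.top = panel.bottom + 19]
4. thumb.h = 141  [aside.top = thumb.bottom + 19]

thumb = (x=143, y=115, w=269, h=141)
violated soft preferences: 18, 19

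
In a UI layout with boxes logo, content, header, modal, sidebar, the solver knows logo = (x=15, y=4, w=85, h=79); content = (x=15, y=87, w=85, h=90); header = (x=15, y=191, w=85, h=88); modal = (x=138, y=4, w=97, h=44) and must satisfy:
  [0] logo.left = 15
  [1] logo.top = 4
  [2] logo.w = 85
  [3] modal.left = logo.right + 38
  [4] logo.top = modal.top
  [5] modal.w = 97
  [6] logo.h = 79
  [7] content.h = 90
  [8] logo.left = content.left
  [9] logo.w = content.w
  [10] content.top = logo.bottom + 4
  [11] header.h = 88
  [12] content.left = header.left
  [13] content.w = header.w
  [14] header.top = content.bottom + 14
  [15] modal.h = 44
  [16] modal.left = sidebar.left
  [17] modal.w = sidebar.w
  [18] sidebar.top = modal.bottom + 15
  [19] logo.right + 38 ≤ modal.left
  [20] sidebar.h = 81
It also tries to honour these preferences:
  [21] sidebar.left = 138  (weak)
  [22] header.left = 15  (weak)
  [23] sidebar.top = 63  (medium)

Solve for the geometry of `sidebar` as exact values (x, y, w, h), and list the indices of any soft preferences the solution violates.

sidebar = (x=138, y=63, w=97, h=81)
violated soft preferences: none

1. sidebar.x = 138  [modal.left = sidebar.left]
2. sidebar.w = 97  [modal.w = sidebar.w]
3. sidebar.y = 63  [sidebar.top = modal.bottom + 15]
4. sidebar.h = 81  [sidebar.h = 81]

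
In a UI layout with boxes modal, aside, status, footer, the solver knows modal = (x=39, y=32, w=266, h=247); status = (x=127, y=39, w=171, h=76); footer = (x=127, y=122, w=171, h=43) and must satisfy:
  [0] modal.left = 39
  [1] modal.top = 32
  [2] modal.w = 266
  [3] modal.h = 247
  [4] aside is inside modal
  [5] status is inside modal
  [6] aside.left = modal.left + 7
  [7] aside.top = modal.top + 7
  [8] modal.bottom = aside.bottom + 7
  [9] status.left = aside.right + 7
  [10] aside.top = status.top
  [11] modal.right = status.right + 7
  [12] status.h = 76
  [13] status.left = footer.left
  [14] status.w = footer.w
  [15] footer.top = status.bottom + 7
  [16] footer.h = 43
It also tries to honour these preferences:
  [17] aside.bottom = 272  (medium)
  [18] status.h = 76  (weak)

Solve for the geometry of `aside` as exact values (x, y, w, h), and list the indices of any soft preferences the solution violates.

aside = (x=46, y=39, w=74, h=233)
violated soft preferences: none

1. aside.x = 46  [aside.left = modal.left + 7]
2. aside.y = 39  [aside.top = modal.top + 7]
3. aside.h = 233  [modal.bottom = aside.bottom + 7]
4. aside.w = 74  [status.left = aside.right + 7]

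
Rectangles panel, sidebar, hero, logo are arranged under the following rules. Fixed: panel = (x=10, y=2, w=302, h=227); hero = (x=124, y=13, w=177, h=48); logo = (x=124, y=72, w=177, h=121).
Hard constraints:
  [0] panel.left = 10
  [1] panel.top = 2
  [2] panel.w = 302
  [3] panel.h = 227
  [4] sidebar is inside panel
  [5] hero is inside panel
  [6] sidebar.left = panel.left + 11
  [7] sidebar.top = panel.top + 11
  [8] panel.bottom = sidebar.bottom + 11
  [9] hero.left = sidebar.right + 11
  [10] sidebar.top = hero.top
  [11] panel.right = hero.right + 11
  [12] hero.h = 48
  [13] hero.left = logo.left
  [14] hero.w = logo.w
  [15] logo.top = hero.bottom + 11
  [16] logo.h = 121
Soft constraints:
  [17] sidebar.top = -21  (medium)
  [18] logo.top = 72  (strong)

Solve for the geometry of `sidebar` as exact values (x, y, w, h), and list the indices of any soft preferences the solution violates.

1. sidebar.x = 21  [sidebar.left = panel.left + 11]
2. sidebar.y = 13  [sidebar.top = panel.top + 11]
3. sidebar.h = 205  [panel.bottom = sidebar.bottom + 11]
4. sidebar.w = 92  [hero.left = sidebar.right + 11]

sidebar = (x=21, y=13, w=92, h=205)
violated soft preferences: 17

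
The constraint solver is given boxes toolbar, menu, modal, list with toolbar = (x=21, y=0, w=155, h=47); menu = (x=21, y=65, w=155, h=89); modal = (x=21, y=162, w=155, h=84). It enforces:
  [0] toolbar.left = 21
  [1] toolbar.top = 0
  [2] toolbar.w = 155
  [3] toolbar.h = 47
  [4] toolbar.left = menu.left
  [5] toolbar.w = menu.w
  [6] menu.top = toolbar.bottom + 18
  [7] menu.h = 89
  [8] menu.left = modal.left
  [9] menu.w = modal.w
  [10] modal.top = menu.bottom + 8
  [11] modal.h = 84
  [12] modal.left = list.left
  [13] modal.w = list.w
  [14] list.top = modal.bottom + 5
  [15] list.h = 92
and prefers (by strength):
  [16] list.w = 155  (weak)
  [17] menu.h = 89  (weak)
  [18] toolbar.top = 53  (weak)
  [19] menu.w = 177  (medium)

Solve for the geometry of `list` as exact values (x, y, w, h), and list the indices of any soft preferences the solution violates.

1. list.x = 21  [modal.left = list.left]
2. list.w = 155  [modal.w = list.w]
3. list.y = 251  [list.top = modal.bottom + 5]
4. list.h = 92  [list.h = 92]

list = (x=21, y=251, w=155, h=92)
violated soft preferences: 18, 19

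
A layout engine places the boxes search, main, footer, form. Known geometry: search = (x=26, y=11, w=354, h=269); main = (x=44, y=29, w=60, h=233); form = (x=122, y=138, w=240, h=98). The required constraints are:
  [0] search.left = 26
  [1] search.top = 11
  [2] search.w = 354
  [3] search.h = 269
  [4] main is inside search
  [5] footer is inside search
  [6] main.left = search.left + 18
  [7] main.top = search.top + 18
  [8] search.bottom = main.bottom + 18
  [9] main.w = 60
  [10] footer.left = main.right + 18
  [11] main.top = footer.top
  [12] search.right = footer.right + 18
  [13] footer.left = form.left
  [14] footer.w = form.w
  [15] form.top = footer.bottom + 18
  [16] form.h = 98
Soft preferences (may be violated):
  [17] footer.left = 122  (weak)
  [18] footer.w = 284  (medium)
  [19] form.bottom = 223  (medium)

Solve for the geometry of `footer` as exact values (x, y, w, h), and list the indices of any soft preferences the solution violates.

1. footer.x = 122  [footer.left = main.right + 18]
2. footer.y = 29  [main.top = footer.top]
3. footer.w = 240  [search.right = footer.right + 18]
4. footer.h = 91  [form.top = footer.bottom + 18]

footer = (x=122, y=29, w=240, h=91)
violated soft preferences: 18, 19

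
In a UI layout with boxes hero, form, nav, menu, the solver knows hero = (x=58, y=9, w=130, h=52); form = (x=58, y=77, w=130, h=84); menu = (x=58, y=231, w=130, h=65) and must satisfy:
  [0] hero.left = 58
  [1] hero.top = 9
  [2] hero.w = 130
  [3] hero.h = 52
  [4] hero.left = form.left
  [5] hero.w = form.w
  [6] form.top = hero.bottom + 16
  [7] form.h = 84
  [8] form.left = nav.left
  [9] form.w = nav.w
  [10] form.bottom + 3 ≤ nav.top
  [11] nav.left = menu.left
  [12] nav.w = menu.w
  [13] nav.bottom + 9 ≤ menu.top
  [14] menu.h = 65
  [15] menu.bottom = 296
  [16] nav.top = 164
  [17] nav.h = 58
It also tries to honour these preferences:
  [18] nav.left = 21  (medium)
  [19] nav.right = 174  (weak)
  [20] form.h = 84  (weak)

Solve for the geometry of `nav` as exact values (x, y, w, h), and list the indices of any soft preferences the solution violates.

1. nav.x = 58  [form.left = nav.left]
2. nav.w = 130  [form.w = nav.w]
3. nav.y = 164  [nav.top = 164]
4. nav.h = 58  [nav.h = 58]

nav = (x=58, y=164, w=130, h=58)
violated soft preferences: 18, 19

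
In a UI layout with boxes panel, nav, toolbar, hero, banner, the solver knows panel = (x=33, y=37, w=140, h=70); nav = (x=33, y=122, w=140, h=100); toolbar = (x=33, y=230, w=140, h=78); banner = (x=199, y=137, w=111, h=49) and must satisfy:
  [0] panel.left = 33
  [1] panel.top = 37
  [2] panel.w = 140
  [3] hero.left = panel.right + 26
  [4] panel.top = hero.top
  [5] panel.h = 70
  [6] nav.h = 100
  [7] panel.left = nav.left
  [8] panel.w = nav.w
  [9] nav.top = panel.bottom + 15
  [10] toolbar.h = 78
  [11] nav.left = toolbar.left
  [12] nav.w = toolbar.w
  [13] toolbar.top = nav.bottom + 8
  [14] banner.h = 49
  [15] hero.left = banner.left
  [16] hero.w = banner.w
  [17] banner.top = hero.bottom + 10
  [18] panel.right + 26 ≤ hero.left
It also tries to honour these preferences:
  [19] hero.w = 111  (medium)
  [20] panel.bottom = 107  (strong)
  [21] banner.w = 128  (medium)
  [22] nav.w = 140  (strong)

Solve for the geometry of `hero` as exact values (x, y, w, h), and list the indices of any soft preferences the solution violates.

1. hero.x = 199  [hero.left = panel.right + 26]
2. hero.y = 37  [panel.top = hero.top]
3. hero.w = 111  [hero.w = banner.w]
4. hero.h = 90  [banner.top = hero.bottom + 10]

hero = (x=199, y=37, w=111, h=90)
violated soft preferences: 21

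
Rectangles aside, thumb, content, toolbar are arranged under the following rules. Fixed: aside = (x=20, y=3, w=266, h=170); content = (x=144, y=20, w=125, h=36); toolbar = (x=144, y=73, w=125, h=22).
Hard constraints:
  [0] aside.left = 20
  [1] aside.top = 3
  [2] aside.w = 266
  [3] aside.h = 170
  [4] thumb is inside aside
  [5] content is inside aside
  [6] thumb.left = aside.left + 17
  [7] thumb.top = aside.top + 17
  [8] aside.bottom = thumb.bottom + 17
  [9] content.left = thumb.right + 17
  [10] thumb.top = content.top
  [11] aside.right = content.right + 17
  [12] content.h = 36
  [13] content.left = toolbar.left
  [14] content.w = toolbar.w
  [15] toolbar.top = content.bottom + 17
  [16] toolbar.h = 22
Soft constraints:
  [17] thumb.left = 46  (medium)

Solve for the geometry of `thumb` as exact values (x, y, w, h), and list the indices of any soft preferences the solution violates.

1. thumb.x = 37  [thumb.left = aside.left + 17]
2. thumb.y = 20  [thumb.top = aside.top + 17]
3. thumb.h = 136  [aside.bottom = thumb.bottom + 17]
4. thumb.w = 90  [content.left = thumb.right + 17]

thumb = (x=37, y=20, w=90, h=136)
violated soft preferences: 17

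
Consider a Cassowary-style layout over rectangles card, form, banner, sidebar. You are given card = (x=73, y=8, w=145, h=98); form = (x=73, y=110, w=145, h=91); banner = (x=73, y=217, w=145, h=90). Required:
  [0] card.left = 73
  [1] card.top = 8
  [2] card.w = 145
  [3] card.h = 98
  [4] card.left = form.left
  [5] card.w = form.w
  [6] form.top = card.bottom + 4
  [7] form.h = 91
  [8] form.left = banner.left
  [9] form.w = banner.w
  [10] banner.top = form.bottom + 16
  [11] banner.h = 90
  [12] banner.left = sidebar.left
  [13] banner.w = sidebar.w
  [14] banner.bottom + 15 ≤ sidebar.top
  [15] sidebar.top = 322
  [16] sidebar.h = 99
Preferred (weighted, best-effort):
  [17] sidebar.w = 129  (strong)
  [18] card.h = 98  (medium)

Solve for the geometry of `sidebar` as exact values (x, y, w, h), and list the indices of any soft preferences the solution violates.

sidebar = (x=73, y=322, w=145, h=99)
violated soft preferences: 17

1. sidebar.x = 73  [banner.left = sidebar.left]
2. sidebar.w = 145  [banner.w = sidebar.w]
3. sidebar.y = 322  [sidebar.top = 322]
4. sidebar.h = 99  [sidebar.h = 99]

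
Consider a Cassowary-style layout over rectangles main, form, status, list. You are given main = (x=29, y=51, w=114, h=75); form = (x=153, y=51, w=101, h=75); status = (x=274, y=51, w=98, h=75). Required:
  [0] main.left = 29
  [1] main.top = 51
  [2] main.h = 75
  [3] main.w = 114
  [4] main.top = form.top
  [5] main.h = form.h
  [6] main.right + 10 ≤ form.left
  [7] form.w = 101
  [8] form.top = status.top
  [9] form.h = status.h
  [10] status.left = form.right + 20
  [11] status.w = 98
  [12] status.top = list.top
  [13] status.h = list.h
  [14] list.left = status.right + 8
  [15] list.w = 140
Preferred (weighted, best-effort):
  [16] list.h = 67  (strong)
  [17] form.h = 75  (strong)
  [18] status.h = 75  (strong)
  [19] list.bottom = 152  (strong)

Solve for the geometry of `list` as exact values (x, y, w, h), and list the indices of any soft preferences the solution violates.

list = (x=380, y=51, w=140, h=75)
violated soft preferences: 16, 19

1. list.y = 51  [status.top = list.top]
2. list.h = 75  [status.h = list.h]
3. list.x = 380  [list.left = status.right + 8]
4. list.w = 140  [list.w = 140]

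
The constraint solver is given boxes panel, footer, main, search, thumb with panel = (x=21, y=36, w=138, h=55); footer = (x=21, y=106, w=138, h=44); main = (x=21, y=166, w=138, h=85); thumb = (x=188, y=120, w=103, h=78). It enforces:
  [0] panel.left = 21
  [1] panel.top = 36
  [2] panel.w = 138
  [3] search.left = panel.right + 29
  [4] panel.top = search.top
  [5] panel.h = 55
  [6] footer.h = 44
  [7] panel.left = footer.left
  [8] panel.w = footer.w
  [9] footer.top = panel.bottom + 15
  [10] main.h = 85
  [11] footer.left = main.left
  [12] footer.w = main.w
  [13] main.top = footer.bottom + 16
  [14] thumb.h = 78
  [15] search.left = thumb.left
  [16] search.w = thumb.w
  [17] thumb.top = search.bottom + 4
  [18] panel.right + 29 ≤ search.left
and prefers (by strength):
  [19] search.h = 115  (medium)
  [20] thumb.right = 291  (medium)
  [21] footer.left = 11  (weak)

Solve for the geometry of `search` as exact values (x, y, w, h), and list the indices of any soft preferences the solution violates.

search = (x=188, y=36, w=103, h=80)
violated soft preferences: 19, 21

1. search.x = 188  [search.left = panel.right + 29]
2. search.y = 36  [panel.top = search.top]
3. search.w = 103  [search.w = thumb.w]
4. search.h = 80  [thumb.top = search.bottom + 4]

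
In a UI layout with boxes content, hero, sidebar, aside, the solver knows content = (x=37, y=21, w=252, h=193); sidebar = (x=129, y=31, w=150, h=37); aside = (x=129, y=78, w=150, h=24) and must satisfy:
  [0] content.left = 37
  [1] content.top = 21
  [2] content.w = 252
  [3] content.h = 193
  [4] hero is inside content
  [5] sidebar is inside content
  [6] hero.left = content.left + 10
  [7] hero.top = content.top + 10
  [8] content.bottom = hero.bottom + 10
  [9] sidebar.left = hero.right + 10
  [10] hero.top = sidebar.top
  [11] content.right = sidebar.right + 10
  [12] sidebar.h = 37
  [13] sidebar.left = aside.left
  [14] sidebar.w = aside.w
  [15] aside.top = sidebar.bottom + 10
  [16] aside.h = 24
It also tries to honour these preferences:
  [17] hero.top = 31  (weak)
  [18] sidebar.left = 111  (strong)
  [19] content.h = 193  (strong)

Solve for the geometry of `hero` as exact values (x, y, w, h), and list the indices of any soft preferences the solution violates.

hero = (x=47, y=31, w=72, h=173)
violated soft preferences: 18

1. hero.x = 47  [hero.left = content.left + 10]
2. hero.y = 31  [hero.top = content.top + 10]
3. hero.h = 173  [content.bottom = hero.bottom + 10]
4. hero.w = 72  [sidebar.left = hero.right + 10]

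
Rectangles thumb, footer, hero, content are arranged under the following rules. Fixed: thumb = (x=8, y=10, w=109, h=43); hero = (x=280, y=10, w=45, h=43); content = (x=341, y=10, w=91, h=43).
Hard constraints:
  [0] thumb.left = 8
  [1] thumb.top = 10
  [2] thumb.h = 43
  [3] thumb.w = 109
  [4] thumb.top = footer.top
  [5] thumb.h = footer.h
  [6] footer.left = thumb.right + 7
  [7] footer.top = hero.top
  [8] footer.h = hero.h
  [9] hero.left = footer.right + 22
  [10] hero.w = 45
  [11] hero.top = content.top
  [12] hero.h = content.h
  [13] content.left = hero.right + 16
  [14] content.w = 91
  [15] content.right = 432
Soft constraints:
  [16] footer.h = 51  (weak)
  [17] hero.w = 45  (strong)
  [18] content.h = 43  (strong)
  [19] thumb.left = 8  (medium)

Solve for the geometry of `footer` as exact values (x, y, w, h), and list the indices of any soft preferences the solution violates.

footer = (x=124, y=10, w=134, h=43)
violated soft preferences: 16

1. footer.y = 10  [thumb.top = footer.top]
2. footer.h = 43  [thumb.h = footer.h]
3. footer.x = 124  [footer.left = thumb.right + 7]
4. footer.w = 134  [hero.left = footer.right + 22]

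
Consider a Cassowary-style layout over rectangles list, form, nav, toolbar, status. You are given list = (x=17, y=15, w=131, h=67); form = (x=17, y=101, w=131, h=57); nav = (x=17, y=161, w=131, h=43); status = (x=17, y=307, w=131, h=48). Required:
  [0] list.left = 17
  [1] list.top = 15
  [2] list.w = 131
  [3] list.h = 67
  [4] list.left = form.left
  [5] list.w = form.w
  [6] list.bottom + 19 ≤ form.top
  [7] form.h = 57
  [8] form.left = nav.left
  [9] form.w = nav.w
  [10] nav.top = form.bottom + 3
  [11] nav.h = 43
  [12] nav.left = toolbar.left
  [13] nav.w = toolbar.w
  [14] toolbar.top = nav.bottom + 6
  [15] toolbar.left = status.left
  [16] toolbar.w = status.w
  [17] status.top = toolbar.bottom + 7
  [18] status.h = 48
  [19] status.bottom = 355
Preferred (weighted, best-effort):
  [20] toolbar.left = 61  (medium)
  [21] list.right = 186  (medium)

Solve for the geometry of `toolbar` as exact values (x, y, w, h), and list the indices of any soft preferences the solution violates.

toolbar = (x=17, y=210, w=131, h=90)
violated soft preferences: 20, 21

1. toolbar.x = 17  [nav.left = toolbar.left]
2. toolbar.w = 131  [nav.w = toolbar.w]
3. toolbar.y = 210  [toolbar.top = nav.bottom + 6]
4. toolbar.h = 90  [status.top = toolbar.bottom + 7]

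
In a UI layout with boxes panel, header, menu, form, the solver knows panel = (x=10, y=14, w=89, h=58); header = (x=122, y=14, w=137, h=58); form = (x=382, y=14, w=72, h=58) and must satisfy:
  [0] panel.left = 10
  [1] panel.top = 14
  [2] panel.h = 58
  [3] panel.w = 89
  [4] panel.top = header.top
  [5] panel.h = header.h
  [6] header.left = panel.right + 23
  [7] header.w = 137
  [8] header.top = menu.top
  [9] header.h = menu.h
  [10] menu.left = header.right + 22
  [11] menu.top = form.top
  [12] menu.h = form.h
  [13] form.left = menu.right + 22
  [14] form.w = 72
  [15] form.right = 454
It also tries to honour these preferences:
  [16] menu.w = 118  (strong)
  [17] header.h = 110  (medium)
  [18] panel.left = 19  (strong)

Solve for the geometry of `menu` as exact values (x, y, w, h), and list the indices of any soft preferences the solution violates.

menu = (x=281, y=14, w=79, h=58)
violated soft preferences: 16, 17, 18

1. menu.y = 14  [header.top = menu.top]
2. menu.h = 58  [header.h = menu.h]
3. menu.x = 281  [menu.left = header.right + 22]
4. menu.w = 79  [form.left = menu.right + 22]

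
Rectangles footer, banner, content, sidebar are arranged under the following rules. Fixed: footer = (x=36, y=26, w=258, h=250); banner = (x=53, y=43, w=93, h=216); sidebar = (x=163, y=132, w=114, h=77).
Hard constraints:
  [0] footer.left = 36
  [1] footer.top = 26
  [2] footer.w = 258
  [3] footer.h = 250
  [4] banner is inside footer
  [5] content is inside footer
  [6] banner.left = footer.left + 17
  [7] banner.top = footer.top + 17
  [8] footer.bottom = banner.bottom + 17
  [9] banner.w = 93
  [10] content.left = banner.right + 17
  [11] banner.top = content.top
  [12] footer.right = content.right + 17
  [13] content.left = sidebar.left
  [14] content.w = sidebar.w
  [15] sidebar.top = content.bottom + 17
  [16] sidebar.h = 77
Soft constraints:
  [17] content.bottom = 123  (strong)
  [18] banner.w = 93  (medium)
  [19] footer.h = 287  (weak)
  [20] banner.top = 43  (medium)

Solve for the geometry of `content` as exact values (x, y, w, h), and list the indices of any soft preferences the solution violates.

content = (x=163, y=43, w=114, h=72)
violated soft preferences: 17, 19

1. content.x = 163  [content.left = banner.right + 17]
2. content.y = 43  [banner.top = content.top]
3. content.w = 114  [footer.right = content.right + 17]
4. content.h = 72  [sidebar.top = content.bottom + 17]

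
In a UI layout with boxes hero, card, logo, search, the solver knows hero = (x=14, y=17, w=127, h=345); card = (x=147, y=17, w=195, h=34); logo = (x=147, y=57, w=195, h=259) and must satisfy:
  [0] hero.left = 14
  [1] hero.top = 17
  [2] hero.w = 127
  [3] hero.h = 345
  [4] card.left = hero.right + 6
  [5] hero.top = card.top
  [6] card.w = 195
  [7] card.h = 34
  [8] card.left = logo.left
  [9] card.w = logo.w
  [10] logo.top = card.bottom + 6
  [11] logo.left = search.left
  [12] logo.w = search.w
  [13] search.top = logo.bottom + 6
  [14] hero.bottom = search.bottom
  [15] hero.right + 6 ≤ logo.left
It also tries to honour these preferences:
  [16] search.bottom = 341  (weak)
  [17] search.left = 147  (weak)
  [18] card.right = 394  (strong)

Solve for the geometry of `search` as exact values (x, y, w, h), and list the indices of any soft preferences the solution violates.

1. search.x = 147  [logo.left = search.left]
2. search.w = 195  [logo.w = search.w]
3. search.y = 322  [search.top = logo.bottom + 6]
4. search.h = 40  [hero.bottom = search.bottom]

search = (x=147, y=322, w=195, h=40)
violated soft preferences: 16, 18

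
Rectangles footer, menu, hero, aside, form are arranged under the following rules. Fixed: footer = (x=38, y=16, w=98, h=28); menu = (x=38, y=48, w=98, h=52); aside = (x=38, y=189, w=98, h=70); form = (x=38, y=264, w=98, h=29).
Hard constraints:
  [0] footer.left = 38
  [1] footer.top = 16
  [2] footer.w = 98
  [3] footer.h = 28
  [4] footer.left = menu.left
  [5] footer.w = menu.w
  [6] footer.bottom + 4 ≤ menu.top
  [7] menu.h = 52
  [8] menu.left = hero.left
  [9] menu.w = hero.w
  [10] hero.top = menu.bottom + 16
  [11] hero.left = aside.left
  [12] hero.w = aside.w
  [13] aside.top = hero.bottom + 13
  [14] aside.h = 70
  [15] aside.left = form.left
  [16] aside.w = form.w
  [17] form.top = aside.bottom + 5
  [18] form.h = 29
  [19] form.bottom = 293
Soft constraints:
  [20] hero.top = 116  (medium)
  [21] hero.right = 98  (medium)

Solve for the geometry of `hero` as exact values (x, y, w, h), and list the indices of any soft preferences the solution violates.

hero = (x=38, y=116, w=98, h=60)
violated soft preferences: 21

1. hero.x = 38  [menu.left = hero.left]
2. hero.w = 98  [menu.w = hero.w]
3. hero.y = 116  [hero.top = menu.bottom + 16]
4. hero.h = 60  [aside.top = hero.bottom + 13]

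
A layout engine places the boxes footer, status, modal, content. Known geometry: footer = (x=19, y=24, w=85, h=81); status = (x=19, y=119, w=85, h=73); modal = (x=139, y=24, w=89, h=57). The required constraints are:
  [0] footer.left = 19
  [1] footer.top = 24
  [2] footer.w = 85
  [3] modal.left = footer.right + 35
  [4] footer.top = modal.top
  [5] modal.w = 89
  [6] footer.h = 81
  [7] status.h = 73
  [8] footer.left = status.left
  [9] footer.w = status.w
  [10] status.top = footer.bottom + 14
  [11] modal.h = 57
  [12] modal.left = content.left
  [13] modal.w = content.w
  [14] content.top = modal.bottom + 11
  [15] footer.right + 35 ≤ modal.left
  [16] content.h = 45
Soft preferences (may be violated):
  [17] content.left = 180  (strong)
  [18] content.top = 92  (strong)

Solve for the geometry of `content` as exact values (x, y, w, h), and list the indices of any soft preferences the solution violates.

1. content.x = 139  [modal.left = content.left]
2. content.w = 89  [modal.w = content.w]
3. content.y = 92  [content.top = modal.bottom + 11]
4. content.h = 45  [content.h = 45]

content = (x=139, y=92, w=89, h=45)
violated soft preferences: 17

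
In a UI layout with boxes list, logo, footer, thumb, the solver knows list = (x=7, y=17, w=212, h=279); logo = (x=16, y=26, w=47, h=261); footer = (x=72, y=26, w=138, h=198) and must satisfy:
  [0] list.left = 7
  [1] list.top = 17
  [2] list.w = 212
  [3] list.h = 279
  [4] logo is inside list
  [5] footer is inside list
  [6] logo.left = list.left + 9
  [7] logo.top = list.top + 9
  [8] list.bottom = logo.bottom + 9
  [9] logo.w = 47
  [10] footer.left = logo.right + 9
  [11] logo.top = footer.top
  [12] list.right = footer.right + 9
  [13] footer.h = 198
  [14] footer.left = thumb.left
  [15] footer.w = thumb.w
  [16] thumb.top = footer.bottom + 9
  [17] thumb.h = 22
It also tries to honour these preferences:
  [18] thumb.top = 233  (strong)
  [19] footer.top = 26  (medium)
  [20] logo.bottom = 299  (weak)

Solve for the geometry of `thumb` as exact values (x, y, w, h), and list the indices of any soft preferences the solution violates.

1. thumb.x = 72  [footer.left = thumb.left]
2. thumb.w = 138  [footer.w = thumb.w]
3. thumb.y = 233  [thumb.top = footer.bottom + 9]
4. thumb.h = 22  [thumb.h = 22]

thumb = (x=72, y=233, w=138, h=22)
violated soft preferences: 20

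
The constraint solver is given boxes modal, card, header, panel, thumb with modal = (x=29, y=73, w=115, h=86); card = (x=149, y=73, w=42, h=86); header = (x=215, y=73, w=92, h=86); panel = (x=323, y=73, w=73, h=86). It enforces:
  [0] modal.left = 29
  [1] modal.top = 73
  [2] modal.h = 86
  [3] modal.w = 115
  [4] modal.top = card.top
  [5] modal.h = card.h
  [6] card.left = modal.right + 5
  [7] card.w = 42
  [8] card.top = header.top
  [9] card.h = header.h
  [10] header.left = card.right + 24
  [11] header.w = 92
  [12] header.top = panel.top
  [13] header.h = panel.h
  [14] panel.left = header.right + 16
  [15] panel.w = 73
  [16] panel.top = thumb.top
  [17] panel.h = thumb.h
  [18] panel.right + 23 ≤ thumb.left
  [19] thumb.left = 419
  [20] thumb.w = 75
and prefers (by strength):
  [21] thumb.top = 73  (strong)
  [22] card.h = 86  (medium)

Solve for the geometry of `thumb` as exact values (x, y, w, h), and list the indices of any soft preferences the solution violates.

1. thumb.y = 73  [panel.top = thumb.top]
2. thumb.h = 86  [panel.h = thumb.h]
3. thumb.x = 419  [thumb.left = 419]
4. thumb.w = 75  [thumb.w = 75]

thumb = (x=419, y=73, w=75, h=86)
violated soft preferences: none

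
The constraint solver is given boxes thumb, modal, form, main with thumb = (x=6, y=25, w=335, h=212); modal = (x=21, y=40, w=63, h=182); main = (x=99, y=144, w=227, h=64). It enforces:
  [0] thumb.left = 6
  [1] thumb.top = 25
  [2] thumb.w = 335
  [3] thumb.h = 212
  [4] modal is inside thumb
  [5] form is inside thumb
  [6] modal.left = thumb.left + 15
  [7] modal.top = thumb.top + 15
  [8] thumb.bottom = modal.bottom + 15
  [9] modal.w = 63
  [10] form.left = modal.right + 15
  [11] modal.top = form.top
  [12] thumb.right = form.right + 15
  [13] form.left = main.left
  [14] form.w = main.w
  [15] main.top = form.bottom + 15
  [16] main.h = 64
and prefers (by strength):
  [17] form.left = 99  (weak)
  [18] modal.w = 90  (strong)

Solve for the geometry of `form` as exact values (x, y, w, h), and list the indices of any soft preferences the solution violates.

form = (x=99, y=40, w=227, h=89)
violated soft preferences: 18

1. form.x = 99  [form.left = modal.right + 15]
2. form.y = 40  [modal.top = form.top]
3. form.w = 227  [thumb.right = form.right + 15]
4. form.h = 89  [main.top = form.bottom + 15]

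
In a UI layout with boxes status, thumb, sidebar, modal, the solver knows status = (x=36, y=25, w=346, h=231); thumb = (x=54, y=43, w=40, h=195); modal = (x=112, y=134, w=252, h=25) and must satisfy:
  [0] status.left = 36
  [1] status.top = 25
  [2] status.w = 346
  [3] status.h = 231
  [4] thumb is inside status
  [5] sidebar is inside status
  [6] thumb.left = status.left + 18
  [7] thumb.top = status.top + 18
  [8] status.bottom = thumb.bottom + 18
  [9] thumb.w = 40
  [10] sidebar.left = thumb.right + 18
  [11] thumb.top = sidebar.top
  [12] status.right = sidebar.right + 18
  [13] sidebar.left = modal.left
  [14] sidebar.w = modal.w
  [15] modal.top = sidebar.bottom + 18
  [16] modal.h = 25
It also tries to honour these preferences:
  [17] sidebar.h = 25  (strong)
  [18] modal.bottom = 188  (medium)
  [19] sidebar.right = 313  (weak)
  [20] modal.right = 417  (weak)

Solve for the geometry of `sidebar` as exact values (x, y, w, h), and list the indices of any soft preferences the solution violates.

1. sidebar.x = 112  [sidebar.left = thumb.right + 18]
2. sidebar.y = 43  [thumb.top = sidebar.top]
3. sidebar.w = 252  [status.right = sidebar.right + 18]
4. sidebar.h = 73  [modal.top = sidebar.bottom + 18]

sidebar = (x=112, y=43, w=252, h=73)
violated soft preferences: 17, 18, 19, 20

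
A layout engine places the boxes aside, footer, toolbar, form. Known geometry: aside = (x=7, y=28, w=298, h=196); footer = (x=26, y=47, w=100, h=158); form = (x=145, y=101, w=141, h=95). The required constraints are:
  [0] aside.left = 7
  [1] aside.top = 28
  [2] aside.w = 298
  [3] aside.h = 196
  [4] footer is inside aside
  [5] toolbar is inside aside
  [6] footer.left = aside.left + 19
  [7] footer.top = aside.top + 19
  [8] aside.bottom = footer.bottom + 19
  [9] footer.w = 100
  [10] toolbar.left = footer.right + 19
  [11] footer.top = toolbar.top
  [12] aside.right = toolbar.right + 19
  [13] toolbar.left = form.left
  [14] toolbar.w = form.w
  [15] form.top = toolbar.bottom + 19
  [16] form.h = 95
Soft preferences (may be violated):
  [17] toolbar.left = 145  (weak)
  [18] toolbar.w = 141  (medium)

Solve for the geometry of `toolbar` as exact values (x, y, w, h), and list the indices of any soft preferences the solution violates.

toolbar = (x=145, y=47, w=141, h=35)
violated soft preferences: none

1. toolbar.x = 145  [toolbar.left = footer.right + 19]
2. toolbar.y = 47  [footer.top = toolbar.top]
3. toolbar.w = 141  [aside.right = toolbar.right + 19]
4. toolbar.h = 35  [form.top = toolbar.bottom + 19]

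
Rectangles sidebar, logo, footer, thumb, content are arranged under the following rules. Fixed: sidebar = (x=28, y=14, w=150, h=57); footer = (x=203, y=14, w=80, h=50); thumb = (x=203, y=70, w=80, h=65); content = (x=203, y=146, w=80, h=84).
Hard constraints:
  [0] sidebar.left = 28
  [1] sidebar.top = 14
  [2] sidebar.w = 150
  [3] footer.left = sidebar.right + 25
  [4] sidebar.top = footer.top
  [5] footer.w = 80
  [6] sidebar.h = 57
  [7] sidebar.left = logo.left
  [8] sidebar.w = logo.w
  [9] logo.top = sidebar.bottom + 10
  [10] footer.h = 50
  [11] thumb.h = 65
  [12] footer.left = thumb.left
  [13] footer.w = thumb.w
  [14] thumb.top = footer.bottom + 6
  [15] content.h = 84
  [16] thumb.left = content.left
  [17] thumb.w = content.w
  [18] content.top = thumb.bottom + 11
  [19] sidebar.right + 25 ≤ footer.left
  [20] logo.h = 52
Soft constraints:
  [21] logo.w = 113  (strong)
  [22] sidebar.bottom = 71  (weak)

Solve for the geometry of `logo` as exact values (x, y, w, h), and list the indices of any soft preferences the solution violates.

logo = (x=28, y=81, w=150, h=52)
violated soft preferences: 21

1. logo.x = 28  [sidebar.left = logo.left]
2. logo.w = 150  [sidebar.w = logo.w]
3. logo.y = 81  [logo.top = sidebar.bottom + 10]
4. logo.h = 52  [logo.h = 52]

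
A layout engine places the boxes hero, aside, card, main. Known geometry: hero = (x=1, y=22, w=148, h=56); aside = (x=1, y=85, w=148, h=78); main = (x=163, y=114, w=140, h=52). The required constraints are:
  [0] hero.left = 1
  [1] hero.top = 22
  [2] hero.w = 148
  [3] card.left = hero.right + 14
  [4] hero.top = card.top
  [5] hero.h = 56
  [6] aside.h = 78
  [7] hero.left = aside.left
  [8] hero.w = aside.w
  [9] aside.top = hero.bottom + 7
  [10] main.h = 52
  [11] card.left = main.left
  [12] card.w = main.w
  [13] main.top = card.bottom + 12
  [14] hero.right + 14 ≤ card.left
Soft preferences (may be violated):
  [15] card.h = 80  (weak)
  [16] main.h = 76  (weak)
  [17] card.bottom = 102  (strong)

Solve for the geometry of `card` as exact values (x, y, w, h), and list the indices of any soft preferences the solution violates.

card = (x=163, y=22, w=140, h=80)
violated soft preferences: 16

1. card.x = 163  [card.left = hero.right + 14]
2. card.y = 22  [hero.top = card.top]
3. card.w = 140  [card.w = main.w]
4. card.h = 80  [main.top = card.bottom + 12]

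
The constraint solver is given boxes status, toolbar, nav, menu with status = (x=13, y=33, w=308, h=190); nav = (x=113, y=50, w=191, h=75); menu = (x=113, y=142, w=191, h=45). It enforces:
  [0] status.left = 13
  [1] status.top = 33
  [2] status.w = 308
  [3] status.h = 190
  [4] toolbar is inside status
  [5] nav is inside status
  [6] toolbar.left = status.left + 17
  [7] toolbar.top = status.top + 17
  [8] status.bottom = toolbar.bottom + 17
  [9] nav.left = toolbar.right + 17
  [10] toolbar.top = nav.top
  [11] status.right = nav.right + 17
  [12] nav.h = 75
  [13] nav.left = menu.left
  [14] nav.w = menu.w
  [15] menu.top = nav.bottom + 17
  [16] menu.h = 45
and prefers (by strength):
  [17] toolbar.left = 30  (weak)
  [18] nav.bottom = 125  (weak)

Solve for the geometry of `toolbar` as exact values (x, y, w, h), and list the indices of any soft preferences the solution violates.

toolbar = (x=30, y=50, w=66, h=156)
violated soft preferences: none

1. toolbar.x = 30  [toolbar.left = status.left + 17]
2. toolbar.y = 50  [toolbar.top = status.top + 17]
3. toolbar.h = 156  [status.bottom = toolbar.bottom + 17]
4. toolbar.w = 66  [nav.left = toolbar.right + 17]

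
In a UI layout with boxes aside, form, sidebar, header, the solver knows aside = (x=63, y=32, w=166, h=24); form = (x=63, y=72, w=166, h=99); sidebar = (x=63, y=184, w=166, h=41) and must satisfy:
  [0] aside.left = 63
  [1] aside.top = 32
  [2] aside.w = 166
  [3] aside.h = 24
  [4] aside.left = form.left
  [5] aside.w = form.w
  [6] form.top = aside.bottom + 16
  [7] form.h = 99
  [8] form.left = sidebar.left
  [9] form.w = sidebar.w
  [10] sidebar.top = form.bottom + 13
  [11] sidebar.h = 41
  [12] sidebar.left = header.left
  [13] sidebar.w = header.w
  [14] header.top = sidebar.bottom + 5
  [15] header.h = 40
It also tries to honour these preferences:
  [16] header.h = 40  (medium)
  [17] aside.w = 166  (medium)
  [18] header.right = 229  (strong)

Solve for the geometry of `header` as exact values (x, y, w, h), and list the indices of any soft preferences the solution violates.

1. header.x = 63  [sidebar.left = header.left]
2. header.w = 166  [sidebar.w = header.w]
3. header.y = 230  [header.top = sidebar.bottom + 5]
4. header.h = 40  [header.h = 40]

header = (x=63, y=230, w=166, h=40)
violated soft preferences: none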